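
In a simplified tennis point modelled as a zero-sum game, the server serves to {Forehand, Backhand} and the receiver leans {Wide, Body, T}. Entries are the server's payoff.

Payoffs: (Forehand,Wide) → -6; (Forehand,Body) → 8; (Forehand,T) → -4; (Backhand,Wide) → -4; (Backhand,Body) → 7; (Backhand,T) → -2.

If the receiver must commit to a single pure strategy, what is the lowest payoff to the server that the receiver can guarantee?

Column maxima: Wide → -4, Body → 8, T → -2.
The smallest of these is -4.

-4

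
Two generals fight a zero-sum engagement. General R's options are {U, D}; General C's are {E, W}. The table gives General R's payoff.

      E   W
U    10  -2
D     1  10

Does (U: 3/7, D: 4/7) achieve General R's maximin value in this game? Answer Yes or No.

Against E this mix gives (3/7)·10 + (4/7)·1 = 34/7.
Against W this mix gives (3/7)·(-2) + (4/7)·10 = 34/7.
All of General C's active replies (E, W) yield 34/7, and no column does worse for General R. The mix makes General C indifferent and guarantees 34/7, so it is optimal.

Yes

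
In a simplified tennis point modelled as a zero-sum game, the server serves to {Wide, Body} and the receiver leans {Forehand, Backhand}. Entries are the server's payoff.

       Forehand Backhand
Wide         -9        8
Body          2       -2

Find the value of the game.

-2/21

Row minima: Wide → -9, Body → -2; maximin = -2.
Column maxima: Forehand → 2, Backhand → 8; minimax = 2.
-2 ≠ 2, so there is no saddle point; optimal play is mixed.
Let the server play Wide with probability p. Expected payoff against Forehand: (-9)p + 2(1−p) = −11p + 2; against Backhand: 8p + (-2)(1−p) = 10p − 2.
Setting these equal: −11p + 2 = 10p − 2 ⇒ −21p = -4 ⇒ p = 4/21, and the value is (-11)·(4/21) + 2 = -2/21.
For the receiver: with q = P(Forehand), equating Wide's and Body's payoffs gives −17q + 8 = 4q − 2 ⇒ q = 10/21.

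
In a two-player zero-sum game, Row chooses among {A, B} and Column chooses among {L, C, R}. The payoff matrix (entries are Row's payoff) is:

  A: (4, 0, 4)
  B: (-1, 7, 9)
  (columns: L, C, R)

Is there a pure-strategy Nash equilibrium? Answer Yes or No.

Row minima: A → 0, B → -1; maximin = 0.
Column maxima: L → 4, C → 7, R → 9; minimax = 4.
0 ≠ 4, so no pure-strategy equilibrium exists.

No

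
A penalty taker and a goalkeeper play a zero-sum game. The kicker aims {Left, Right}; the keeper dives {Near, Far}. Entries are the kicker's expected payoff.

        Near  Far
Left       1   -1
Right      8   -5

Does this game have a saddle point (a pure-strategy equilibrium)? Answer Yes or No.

Yes

Row minima: Left → -1, Right → -5; maximin = -1.
Column maxima: Near → 8, Far → -1; minimax = -1.
maximin = minimax = -1, so a saddle point exists.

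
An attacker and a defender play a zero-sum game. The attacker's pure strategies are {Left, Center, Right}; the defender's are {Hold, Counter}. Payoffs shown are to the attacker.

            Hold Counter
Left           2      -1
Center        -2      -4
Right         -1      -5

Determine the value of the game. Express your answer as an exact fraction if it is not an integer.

Row minima: Left → -1, Center → -4, Right → -5; maximin = -1.
Column maxima: Hold → 2, Counter → -1; minimax = -1.
Since maximin = minimax = -1, there is a saddle point and the value is -1.

-1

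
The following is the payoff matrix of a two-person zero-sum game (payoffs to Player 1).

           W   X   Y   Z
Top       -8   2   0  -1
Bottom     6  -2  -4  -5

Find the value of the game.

Row minima: Top → -8, Bottom → -5; maximin = -5.
Column maxima: W → 6, X → 2, Y → 0, Z → -1; minimax = -1.
-5 ≠ -1, so there is no saddle point; optimal play is mixed.
X is strictly dominated by Y (it gives Player 1 strictly more in every row), so Player 2 never plays it.
Y is strictly dominated by Z (it gives Player 1 strictly more in every row), so Player 2 never plays it.
On the remaining 2×2 (Top, Bottom vs W, Z):
Let Player 1 play Top with probability p. Expected payoff against W: (-8)p + 6(1−p) = −14p + 6; against Z: (-1)p + (-5)(1−p) = 4p − 5.
Setting these equal: −14p + 6 = 4p − 5 ⇒ −18p = -11 ⇒ p = 11/18, and the value is (-14)·(11/18) + 6 = -23/9.
For Player 2: with q = P(W), equating Top's and Bottom's payoffs gives −7q − 1 = 11q − 5 ⇒ q = 2/9.

-23/9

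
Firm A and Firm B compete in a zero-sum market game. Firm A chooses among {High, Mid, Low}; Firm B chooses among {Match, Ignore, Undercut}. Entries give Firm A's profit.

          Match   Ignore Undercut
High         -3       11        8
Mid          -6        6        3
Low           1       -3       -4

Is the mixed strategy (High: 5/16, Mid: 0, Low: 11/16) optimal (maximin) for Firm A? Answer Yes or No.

Against Match this mix gives (5/16)·(-3) + (11/16)·1 = -1/4.
Against Ignore this mix gives (5/16)·11 + (11/16)·(-3) = 11/8.
Against Undercut this mix gives (5/16)·8 + (11/16)·(-4) = -1/4.
All of Firm B's active replies (Match, Undercut) yield -1/4, and no column does worse for Firm A. The mix makes Firm B indifferent and guarantees -1/4, so it is optimal.

Yes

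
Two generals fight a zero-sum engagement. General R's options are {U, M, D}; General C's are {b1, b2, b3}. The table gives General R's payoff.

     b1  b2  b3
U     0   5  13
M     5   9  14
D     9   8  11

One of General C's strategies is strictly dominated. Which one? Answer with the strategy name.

b3

b1 holds General R's payoff strictly below b3 in every row: 0 < 13, 5 < 14, 9 < 11.
So b3 is strictly dominated for General C.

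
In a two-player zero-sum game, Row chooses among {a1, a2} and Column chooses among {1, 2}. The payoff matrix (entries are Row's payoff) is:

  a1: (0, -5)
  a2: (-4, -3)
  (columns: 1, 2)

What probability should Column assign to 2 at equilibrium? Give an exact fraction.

2/3

Row minima: a1 → -5, a2 → -4; maximin = -4.
Column maxima: 1 → 0, 2 → -3; minimax = -3.
-4 ≠ -3, so there is no saddle point; optimal play is mixed.
Let Row play a1 with probability p. Expected payoff against 1: 0p + (-4)(1−p) = 4p − 4; against 2: (-5)p + (-3)(1−p) = −2p − 3.
Setting these equal: 4p − 4 = −2p − 3 ⇒ 6p = 1 ⇒ p = 1/6, and the value is (4)·(1/6) − 4 = -10/3.
For Column: with q = P(1), equating a1's and a2's payoffs gives 5q − 5 = −q − 3 ⇒ q = 1/3.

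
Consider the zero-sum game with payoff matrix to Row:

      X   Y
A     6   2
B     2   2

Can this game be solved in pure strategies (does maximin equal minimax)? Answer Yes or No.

Row minima: A → 2, B → 2; maximin = 2.
Column maxima: X → 6, Y → 2; minimax = 2.
maximin = minimax = 2, so a saddle point exists.

Yes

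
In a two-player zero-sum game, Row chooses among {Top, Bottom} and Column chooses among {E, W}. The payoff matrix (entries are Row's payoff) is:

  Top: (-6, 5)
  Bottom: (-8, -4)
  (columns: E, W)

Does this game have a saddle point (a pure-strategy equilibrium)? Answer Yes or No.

Yes

Row minima: Top → -6, Bottom → -8; maximin = -6.
Column maxima: E → -6, W → 5; minimax = -6.
maximin = minimax = -6, so a saddle point exists.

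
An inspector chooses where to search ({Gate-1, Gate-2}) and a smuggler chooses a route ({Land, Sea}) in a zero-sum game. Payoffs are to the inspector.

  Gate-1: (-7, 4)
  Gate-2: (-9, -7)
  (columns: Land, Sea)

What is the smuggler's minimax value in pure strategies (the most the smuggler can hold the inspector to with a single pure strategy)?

-7

Column maxima: Land → -7, Sea → 4.
The smallest of these is -7.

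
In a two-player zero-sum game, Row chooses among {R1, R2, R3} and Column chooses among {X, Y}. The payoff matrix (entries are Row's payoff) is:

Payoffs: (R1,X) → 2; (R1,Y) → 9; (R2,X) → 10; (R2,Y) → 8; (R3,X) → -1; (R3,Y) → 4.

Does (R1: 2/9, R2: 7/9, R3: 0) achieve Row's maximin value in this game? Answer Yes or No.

Yes

Against X this mix gives (2/9)·2 + (7/9)·10 = 74/9.
Against Y this mix gives (2/9)·9 + (7/9)·8 = 74/9.
All of Column's active replies (X, Y) yield 74/9, and no column does worse for Row. The mix makes Column indifferent and guarantees 74/9, so it is optimal.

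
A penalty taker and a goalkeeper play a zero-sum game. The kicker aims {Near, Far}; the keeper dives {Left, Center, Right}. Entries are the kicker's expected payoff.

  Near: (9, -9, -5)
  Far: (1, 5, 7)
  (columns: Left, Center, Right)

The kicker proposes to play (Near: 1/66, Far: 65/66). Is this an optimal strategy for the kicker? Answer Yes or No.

Against Left this mix gives (1/66)·9 + (65/66)·1 = 37/33.
Against Center this mix gives (1/66)·(-9) + (65/66)·5 = 158/33.
Against Right this mix gives (1/66)·(-5) + (65/66)·7 = 75/11.
The keeper will play Left, holding the kicker to 37/33. Shifting weight toward the row that does better against Left would raise this floor (the equalizing mix achieves 27/11 against both Left and Center), so the proposed strategy is not optimal.

No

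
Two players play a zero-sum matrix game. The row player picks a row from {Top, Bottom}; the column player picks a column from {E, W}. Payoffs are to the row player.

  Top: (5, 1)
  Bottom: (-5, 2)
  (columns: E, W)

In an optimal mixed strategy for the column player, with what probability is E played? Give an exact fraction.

Row minima: Top → 1, Bottom → -5; maximin = 1.
Column maxima: E → 5, W → 2; minimax = 2.
1 ≠ 2, so there is no saddle point; optimal play is mixed.
Let the row player play Top with probability p. Expected payoff against E: 5p + (-5)(1−p) = 10p − 5; against W: 1p + 2(1−p) = −p + 2.
Setting these equal: 10p − 5 = −p + 2 ⇒ 11p = 7 ⇒ p = 7/11, and the value is (10)·(7/11) − 5 = 15/11.
For the column player: with q = P(E), equating Top's and Bottom's payoffs gives 4q + 1 = −7q + 2 ⇒ q = 1/11.

1/11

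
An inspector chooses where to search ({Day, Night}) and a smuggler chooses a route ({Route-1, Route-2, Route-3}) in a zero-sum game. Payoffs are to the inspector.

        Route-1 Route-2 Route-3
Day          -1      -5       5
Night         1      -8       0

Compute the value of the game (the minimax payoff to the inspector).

Row minima: Day → -5, Night → -8; maximin = -5.
Column maxima: Route-1 → 1, Route-2 → -5, Route-3 → 5; minimax = -5.
Since maximin = minimax = -5, there is a saddle point and the value is -5.

-5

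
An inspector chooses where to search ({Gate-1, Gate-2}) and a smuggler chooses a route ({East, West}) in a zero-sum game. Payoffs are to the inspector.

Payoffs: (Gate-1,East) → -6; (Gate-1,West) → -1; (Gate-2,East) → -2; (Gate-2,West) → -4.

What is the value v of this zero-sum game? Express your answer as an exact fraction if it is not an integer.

-22/7

Row minima: Gate-1 → -6, Gate-2 → -4; maximin = -4.
Column maxima: East → -2, West → -1; minimax = -2.
-4 ≠ -2, so there is no saddle point; optimal play is mixed.
Let the inspector play Gate-1 with probability p. Expected payoff against East: (-6)p + (-2)(1−p) = −4p − 2; against West: (-1)p + (-4)(1−p) = 3p − 4.
Setting these equal: −4p − 2 = 3p − 4 ⇒ −7p = -2 ⇒ p = 2/7, and the value is (-4)·(2/7) − 2 = -22/7.
For the smuggler: with q = P(East), equating Gate-1's and Gate-2's payoffs gives −5q − 1 = 2q − 4 ⇒ q = 3/7.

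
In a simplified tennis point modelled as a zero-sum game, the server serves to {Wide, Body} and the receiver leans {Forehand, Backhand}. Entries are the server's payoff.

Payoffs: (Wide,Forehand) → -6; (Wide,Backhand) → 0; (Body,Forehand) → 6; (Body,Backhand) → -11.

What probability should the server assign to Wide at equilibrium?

17/23

Row minima: Wide → -6, Body → -11; maximin = -6.
Column maxima: Forehand → 6, Backhand → 0; minimax = 0.
-6 ≠ 0, so there is no saddle point; optimal play is mixed.
Let the server play Wide with probability p. Expected payoff against Forehand: (-6)p + 6(1−p) = −12p + 6; against Backhand: 0p + (-11)(1−p) = 11p − 11.
Setting these equal: −12p + 6 = 11p − 11 ⇒ −23p = -17 ⇒ p = 17/23, and the value is (-12)·(17/23) + 6 = -66/23.
For the receiver: with q = P(Forehand), equating Wide's and Body's payoffs gives −6q = 17q − 11 ⇒ q = 11/23.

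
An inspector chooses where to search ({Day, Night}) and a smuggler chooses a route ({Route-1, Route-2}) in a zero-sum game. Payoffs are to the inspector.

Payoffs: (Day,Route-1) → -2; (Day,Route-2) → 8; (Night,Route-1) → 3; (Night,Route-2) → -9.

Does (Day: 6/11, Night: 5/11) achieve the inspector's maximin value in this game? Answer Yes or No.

Against Route-1 this mix gives (6/11)·(-2) + (5/11)·3 = 3/11.
Against Route-2 this mix gives (6/11)·8 + (5/11)·(-9) = 3/11.
All of the smuggler's active replies (Route-1, Route-2) yield 3/11, and no column does worse for the inspector. The mix makes the smuggler indifferent and guarantees 3/11, so it is optimal.

Yes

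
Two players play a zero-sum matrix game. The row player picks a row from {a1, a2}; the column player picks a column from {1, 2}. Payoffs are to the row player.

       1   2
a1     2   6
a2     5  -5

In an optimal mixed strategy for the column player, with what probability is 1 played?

Row minima: a1 → 2, a2 → -5; maximin = 2.
Column maxima: 1 → 5, 2 → 6; minimax = 5.
2 ≠ 5, so there is no saddle point; optimal play is mixed.
Let the row player play a1 with probability p. Expected payoff against 1: 2p + 5(1−p) = −3p + 5; against 2: 6p + (-5)(1−p) = 11p − 5.
Setting these equal: −3p + 5 = 11p − 5 ⇒ −14p = -10 ⇒ p = 5/7, and the value is (-3)·(5/7) + 5 = 20/7.
For the column player: with q = P(1), equating a1's and a2's payoffs gives −4q + 6 = 10q − 5 ⇒ q = 11/14.

11/14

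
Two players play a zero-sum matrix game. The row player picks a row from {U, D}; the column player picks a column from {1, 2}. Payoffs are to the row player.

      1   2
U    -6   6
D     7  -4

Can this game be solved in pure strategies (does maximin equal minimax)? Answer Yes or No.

No

Row minima: U → -6, D → -4; maximin = -4.
Column maxima: 1 → 7, 2 → 6; minimax = 6.
-4 ≠ 6, so no pure-strategy equilibrium exists.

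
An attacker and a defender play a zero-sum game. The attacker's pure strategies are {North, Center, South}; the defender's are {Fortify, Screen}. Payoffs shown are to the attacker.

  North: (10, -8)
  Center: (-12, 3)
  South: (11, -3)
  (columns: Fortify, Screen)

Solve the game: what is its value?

Row minima: North → -8, Center → -12, South → -3; maximin = -3.
Column maxima: Fortify → 11, Screen → 3; minimax = 3.
-3 ≠ 3, so there is no saddle point; optimal play is mixed.
North is strictly dominated by South, so the attacker never plays it.
On the remaining 2×2 (Center, South vs Fortify, Screen):
Let the attacker play Center with probability p. Expected payoff against Fortify: (-12)p + 11(1−p) = −23p + 11; against Screen: 3p + (-3)(1−p) = 6p − 3.
Setting these equal: −23p + 11 = 6p − 3 ⇒ −29p = -14 ⇒ p = 14/29, and the value is (-23)·(14/29) + 11 = -3/29.
For the defender: with q = P(Fortify), equating Center's and South's payoffs gives −15q + 3 = 14q − 3 ⇒ q = 6/29.

-3/29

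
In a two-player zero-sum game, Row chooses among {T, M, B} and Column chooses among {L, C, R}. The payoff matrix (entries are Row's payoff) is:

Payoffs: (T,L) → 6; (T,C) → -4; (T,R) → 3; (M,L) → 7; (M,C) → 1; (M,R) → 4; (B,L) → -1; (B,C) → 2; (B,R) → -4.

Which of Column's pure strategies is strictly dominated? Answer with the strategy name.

R holds Row's payoff strictly below L in every row: 3 < 6, 4 < 7, -4 < -1.
So L is strictly dominated for Column.

L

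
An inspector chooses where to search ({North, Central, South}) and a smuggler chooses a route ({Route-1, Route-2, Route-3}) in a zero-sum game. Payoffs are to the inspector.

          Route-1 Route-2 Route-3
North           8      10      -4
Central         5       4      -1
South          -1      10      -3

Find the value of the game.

Row minima: North → -4, Central → -1, South → -3; maximin = -1.
Column maxima: Route-1 → 8, Route-2 → 10, Route-3 → -1; minimax = -1.
Since maximin = minimax = -1, there is a saddle point and the value is -1.

-1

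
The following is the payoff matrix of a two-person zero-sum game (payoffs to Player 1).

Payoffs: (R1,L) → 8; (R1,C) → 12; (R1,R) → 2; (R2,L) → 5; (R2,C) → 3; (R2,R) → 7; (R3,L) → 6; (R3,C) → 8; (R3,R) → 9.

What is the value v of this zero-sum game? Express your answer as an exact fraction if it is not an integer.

20/3

Row minima: R1 → 2, R2 → 3, R3 → 6; maximin = 6.
Column maxima: L → 8, C → 12, R → 9; minimax = 8.
6 ≠ 8, so there is no saddle point; optimal play is mixed.
R2 is strictly dominated by R3, so Player 1 never plays it.
With R2 eliminated, C is strictly dominated by L (it gives Player 1 strictly more in every remaining row), so Player 2 never plays it.
On the remaining 2×2 (R1, R3 vs L, R):
Let Player 1 play R1 with probability p. Expected payoff against L: 8p + 6(1−p) = 2p + 6; against R: 2p + 9(1−p) = −7p + 9.
Setting these equal: 2p + 6 = −7p + 9 ⇒ 9p = 3 ⇒ p = 1/3, and the value is (2)·(1/3) + 6 = 20/3.
For Player 2: with q = P(L), equating R1's and R3's payoffs gives 6q + 2 = −3q + 9 ⇒ q = 7/9.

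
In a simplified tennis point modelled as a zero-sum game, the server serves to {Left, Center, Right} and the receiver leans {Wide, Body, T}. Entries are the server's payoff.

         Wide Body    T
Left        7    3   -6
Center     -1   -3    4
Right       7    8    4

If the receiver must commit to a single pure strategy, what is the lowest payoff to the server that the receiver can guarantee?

Column maxima: Wide → 7, Body → 8, T → 4.
The smallest of these is 4.

4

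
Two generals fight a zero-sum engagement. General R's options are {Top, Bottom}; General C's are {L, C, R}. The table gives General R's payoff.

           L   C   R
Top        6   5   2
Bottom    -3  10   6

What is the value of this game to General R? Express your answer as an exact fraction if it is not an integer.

Row minima: Top → 2, Bottom → -3; maximin = 2.
Column maxima: L → 6, C → 10, R → 6; minimax = 6.
2 ≠ 6, so there is no saddle point; optimal play is mixed.
C is strictly dominated by R (it gives General R strictly more in every row), so General C never plays it.
On the remaining 2×2 (Top, Bottom vs L, R):
Let General R play Top with probability p. Expected payoff against L: 6p + (-3)(1−p) = 9p − 3; against R: 2p + 6(1−p) = −4p + 6.
Setting these equal: 9p − 3 = −4p + 6 ⇒ 13p = 9 ⇒ p = 9/13, and the value is (9)·(9/13) − 3 = 42/13.
For General C: with q = P(L), equating Top's and Bottom's payoffs gives 4q + 2 = −9q + 6 ⇒ q = 4/13.

42/13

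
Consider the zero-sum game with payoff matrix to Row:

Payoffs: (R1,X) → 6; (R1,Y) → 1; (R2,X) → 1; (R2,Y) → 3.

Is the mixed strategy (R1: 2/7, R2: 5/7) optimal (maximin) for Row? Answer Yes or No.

Against X this mix gives (2/7)·6 + (5/7)·1 = 17/7.
Against Y this mix gives (2/7)·1 + (5/7)·3 = 17/7.
All of Column's active replies (X, Y) yield 17/7, and no column does worse for Row. The mix makes Column indifferent and guarantees 17/7, so it is optimal.

Yes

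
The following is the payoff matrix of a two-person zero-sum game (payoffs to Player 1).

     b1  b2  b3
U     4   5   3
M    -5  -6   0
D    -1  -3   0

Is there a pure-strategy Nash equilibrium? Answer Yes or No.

Row minima: U → 3, M → -6, D → -3; maximin = 3.
Column maxima: b1 → 4, b2 → 5, b3 → 3; minimax = 3.
maximin = minimax = 3, so a saddle point exists.

Yes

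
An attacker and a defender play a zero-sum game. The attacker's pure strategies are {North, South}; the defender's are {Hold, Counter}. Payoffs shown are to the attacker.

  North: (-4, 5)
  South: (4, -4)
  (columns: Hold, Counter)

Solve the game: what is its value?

Row minima: North → -4, South → -4; maximin = -4.
Column maxima: Hold → 4, Counter → 5; minimax = 4.
-4 ≠ 4, so there is no saddle point; optimal play is mixed.
Let the attacker play North with probability p. Expected payoff against Hold: (-4)p + 4(1−p) = −8p + 4; against Counter: 5p + (-4)(1−p) = 9p − 4.
Setting these equal: −8p + 4 = 9p − 4 ⇒ −17p = -8 ⇒ p = 8/17, and the value is (-8)·(8/17) + 4 = 4/17.
For the defender: with q = P(Hold), equating North's and South's payoffs gives −9q + 5 = 8q − 4 ⇒ q = 9/17.

4/17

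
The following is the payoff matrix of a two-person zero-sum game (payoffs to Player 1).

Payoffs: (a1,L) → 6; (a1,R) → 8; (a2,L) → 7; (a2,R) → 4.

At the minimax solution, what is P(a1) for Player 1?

3/5

Row minima: a1 → 6, a2 → 4; maximin = 6.
Column maxima: L → 7, R → 8; minimax = 7.
6 ≠ 7, so there is no saddle point; optimal play is mixed.
Let Player 1 play a1 with probability p. Expected payoff against L: 6p + 7(1−p) = −p + 7; against R: 8p + 4(1−p) = 4p + 4.
Setting these equal: −p + 7 = 4p + 4 ⇒ −5p = -3 ⇒ p = 3/5, and the value is (-1)·(3/5) + 7 = 32/5.
For Player 2: with q = P(L), equating a1's and a2's payoffs gives −2q + 8 = 3q + 4 ⇒ q = 4/5.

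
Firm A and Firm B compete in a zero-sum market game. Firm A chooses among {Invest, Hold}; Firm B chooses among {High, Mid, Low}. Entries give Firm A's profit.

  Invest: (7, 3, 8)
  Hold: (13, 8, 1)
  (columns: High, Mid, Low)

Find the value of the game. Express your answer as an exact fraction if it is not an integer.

Row minima: Invest → 3, Hold → 1; maximin = 3.
Column maxima: High → 13, Mid → 8, Low → 8; minimax = 8.
3 ≠ 8, so there is no saddle point; optimal play is mixed.
High is strictly dominated by Mid (it gives Firm A strictly more in every row), so Firm B never plays it.
On the remaining 2×2 (Invest, Hold vs Mid, Low):
Let Firm A play Invest with probability p. Expected payoff against Mid: 3p + 8(1−p) = −5p + 8; against Low: 8p + 1(1−p) = 7p + 1.
Setting these equal: −5p + 8 = 7p + 1 ⇒ −12p = -7 ⇒ p = 7/12, and the value is (-5)·(7/12) + 8 = 61/12.
For Firm B: with q = P(Mid), equating Invest's and Hold's payoffs gives −5q + 8 = 7q + 1 ⇒ q = 7/12.

61/12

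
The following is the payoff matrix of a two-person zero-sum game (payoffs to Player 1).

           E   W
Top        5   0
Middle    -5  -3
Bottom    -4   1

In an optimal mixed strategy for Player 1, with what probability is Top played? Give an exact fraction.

Row minima: Top → 0, Middle → -5, Bottom → -4; maximin = 0.
Column maxima: E → 5, W → 1; minimax = 1.
0 ≠ 1, so there is no saddle point; optimal play is mixed.
Middle is strictly dominated by Top, so Player 1 never plays it.
On the remaining 2×2 (Top, Bottom vs E, W):
Let Player 1 play Top with probability p. Expected payoff against E: 5p + (-4)(1−p) = 9p − 4; against W: 0p + 1(1−p) = −p + 1.
Setting these equal: 9p − 4 = −p + 1 ⇒ 10p = 5 ⇒ p = 1/2, and the value is (9)·(1/2) − 4 = 1/2.
For Player 2: with q = P(E), equating Top's and Bottom's payoffs gives 5q = −5q + 1 ⇒ q = 1/10.

1/2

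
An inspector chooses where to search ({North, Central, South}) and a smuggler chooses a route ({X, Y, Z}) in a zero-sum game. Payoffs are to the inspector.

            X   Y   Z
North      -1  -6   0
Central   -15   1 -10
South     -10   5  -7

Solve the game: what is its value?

-13/4

Row minima: North → -6, Central → -15, South → -10; maximin = -6.
Column maxima: X → -1, Y → 5, Z → 0; minimax = -1.
-6 ≠ -1, so there is no saddle point; optimal play is mixed.
Central is strictly dominated by South, so the inspector never plays it.
Z is strictly dominated by X (it gives the inspector strictly more in every row), so the smuggler never plays it.
On the remaining 2×2 (North, South vs X, Y):
Let the inspector play North with probability p. Expected payoff against X: (-1)p + (-10)(1−p) = 9p − 10; against Y: (-6)p + 5(1−p) = −11p + 5.
Setting these equal: 9p − 10 = −11p + 5 ⇒ 20p = 15 ⇒ p = 3/4, and the value is (9)·(3/4) − 10 = -13/4.
For the smuggler: with q = P(X), equating North's and South's payoffs gives 5q − 6 = −15q + 5 ⇒ q = 11/20.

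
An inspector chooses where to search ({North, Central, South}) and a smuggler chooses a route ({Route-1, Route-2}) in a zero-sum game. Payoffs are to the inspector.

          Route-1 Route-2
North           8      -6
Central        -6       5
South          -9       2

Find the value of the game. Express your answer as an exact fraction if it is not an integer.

Row minima: North → -6, Central → -6, South → -9; maximin = -6.
Column maxima: Route-1 → 8, Route-2 → 5; minimax = 5.
-6 ≠ 5, so there is no saddle point; optimal play is mixed.
South is strictly dominated by Central, so the inspector never plays it.
On the remaining 2×2 (North, Central vs Route-1, Route-2):
Let the inspector play North with probability p. Expected payoff against Route-1: 8p + (-6)(1−p) = 14p − 6; against Route-2: (-6)p + 5(1−p) = −11p + 5.
Setting these equal: 14p − 6 = −11p + 5 ⇒ 25p = 11 ⇒ p = 11/25, and the value is (14)·(11/25) − 6 = 4/25.
For the smuggler: with q = P(Route-1), equating North's and Central's payoffs gives 14q − 6 = −11q + 5 ⇒ q = 11/25.

4/25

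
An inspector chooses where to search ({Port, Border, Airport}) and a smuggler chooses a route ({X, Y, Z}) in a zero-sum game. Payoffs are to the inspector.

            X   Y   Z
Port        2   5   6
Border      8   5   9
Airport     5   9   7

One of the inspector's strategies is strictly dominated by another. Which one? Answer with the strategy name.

Port

Airport gives a strictly higher payoff than Port against every column: 5 > 2, 9 > 5, 7 > 6.
So Port is strictly dominated and the inspector never plays it.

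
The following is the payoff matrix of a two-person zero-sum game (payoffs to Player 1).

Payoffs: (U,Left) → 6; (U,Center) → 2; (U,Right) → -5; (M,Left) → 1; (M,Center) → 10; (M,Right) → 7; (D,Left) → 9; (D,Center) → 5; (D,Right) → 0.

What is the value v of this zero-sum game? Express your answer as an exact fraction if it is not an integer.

21/5

Row minima: U → -5, M → 1, D → 0; maximin = 1.
Column maxima: Left → 9, Center → 10, Right → 7; minimax = 7.
1 ≠ 7, so there is no saddle point; optimal play is mixed.
U is strictly dominated by D, so Player 1 never plays it.
Center is strictly dominated by Right (it gives Player 1 strictly more in every row), so Player 2 never plays it.
On the remaining 2×2 (M, D vs Left, Right):
Let Player 1 play M with probability p. Expected payoff against Left: 1p + 9(1−p) = −8p + 9; against Right: 7p + 0(1−p) = 7p.
Setting these equal: −8p + 9 = 7p ⇒ −15p = -9 ⇒ p = 3/5, and the value is (-8)·(3/5) + 9 = 21/5.
For Player 2: with q = P(Left), equating M's and D's payoffs gives −6q + 7 = 9q ⇒ q = 7/15.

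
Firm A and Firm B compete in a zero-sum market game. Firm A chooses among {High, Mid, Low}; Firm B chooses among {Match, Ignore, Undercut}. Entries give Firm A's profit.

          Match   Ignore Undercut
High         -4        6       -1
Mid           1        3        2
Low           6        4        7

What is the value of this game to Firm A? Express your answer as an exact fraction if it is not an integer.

13/3

Row minima: High → -4, Mid → 1, Low → 4; maximin = 4.
Column maxima: Match → 6, Ignore → 6, Undercut → 7; minimax = 6.
4 ≠ 6, so there is no saddle point; optimal play is mixed.
Mid is strictly dominated by Low, so Firm A never plays it.
Undercut is strictly dominated by Match (it gives Firm A strictly more in every row), so Firm B never plays it.
On the remaining 2×2 (High, Low vs Match, Ignore):
Let Firm A play High with probability p. Expected payoff against Match: (-4)p + 6(1−p) = −10p + 6; against Ignore: 6p + 4(1−p) = 2p + 4.
Setting these equal: −10p + 6 = 2p + 4 ⇒ −12p = -2 ⇒ p = 1/6, and the value is (-10)·(1/6) + 6 = 13/3.
For Firm B: with q = P(Match), equating High's and Low's payoffs gives −10q + 6 = 2q + 4 ⇒ q = 1/6.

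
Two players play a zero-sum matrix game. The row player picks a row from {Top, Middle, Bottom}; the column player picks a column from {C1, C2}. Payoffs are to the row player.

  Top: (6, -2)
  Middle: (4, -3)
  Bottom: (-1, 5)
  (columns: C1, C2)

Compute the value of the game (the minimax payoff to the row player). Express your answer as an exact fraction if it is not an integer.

2

Row minima: Top → -2, Middle → -3, Bottom → -1; maximin = -1.
Column maxima: C1 → 6, C2 → 5; minimax = 5.
-1 ≠ 5, so there is no saddle point; optimal play is mixed.
Middle is strictly dominated by Top, so the row player never plays it.
On the remaining 2×2 (Top, Bottom vs C1, C2):
Let the row player play Top with probability p. Expected payoff against C1: 6p + (-1)(1−p) = 7p − 1; against C2: (-2)p + 5(1−p) = −7p + 5.
Setting these equal: 7p − 1 = −7p + 5 ⇒ 14p = 6 ⇒ p = 3/7, and the value is (7)·(3/7) − 1 = 2.
For the column player: with q = P(C1), equating Top's and Bottom's payoffs gives 8q − 2 = −6q + 5 ⇒ q = 1/2.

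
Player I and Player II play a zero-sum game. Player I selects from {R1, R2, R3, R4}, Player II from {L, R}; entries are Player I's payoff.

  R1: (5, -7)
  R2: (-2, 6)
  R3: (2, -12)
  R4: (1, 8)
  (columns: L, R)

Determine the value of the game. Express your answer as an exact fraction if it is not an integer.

Row minima: R1 → -7, R2 → -2, R3 → -12, R4 → 1; maximin = 1.
Column maxima: L → 5, R → 8; minimax = 5.
1 ≠ 5, so there is no saddle point; optimal play is mixed.
R2 is strictly dominated by R4, so Player I never plays it.
R3 is strictly dominated by R1, so Player I never plays it.
On the remaining 2×2 (R1, R4 vs L, R):
Let Player I play R1 with probability p. Expected payoff against L: 5p + 1(1−p) = 4p + 1; against R: (-7)p + 8(1−p) = −15p + 8.
Setting these equal: 4p + 1 = −15p + 8 ⇒ 19p = 7 ⇒ p = 7/19, and the value is (4)·(7/19) + 1 = 47/19.
For Player II: with q = P(L), equating R1's and R4's payoffs gives 12q − 7 = −7q + 8 ⇒ q = 15/19.

47/19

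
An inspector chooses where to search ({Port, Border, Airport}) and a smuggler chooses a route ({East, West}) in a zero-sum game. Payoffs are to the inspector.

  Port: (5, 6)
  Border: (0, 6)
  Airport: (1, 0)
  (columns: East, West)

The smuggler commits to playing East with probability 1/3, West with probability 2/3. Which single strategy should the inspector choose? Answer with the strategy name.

Expected payoff of Port: (1/3)·5 + (2/3)·6 = 17/3.
Expected payoff of Border: (1/3)·0 + (2/3)·6 = 4.
Expected payoff of Airport: (1/3)·1 + (2/3)·0 = 1/3.
The largest is 17/3, so the inspector's best response is Port.

Port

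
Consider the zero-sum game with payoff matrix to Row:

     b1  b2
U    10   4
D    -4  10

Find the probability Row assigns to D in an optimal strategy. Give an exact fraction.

3/10

Row minima: U → 4, D → -4; maximin = 4.
Column maxima: b1 → 10, b2 → 10; minimax = 10.
4 ≠ 10, so there is no saddle point; optimal play is mixed.
Let Row play U with probability p. Expected payoff against b1: 10p + (-4)(1−p) = 14p − 4; against b2: 4p + 10(1−p) = −6p + 10.
Setting these equal: 14p − 4 = −6p + 10 ⇒ 20p = 14 ⇒ p = 7/10, and the value is (14)·(7/10) − 4 = 29/5.
For Column: with q = P(b1), equating U's and D's payoffs gives 6q + 4 = −14q + 10 ⇒ q = 3/10.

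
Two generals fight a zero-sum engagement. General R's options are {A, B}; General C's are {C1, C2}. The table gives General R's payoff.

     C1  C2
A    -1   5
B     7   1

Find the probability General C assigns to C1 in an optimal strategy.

Row minima: A → -1, B → 1; maximin = 1.
Column maxima: C1 → 7, C2 → 5; minimax = 5.
1 ≠ 5, so there is no saddle point; optimal play is mixed.
Let General R play A with probability p. Expected payoff against C1: (-1)p + 7(1−p) = −8p + 7; against C2: 5p + 1(1−p) = 4p + 1.
Setting these equal: −8p + 7 = 4p + 1 ⇒ −12p = -6 ⇒ p = 1/2, and the value is (-8)·(1/2) + 7 = 3.
For General C: with q = P(C1), equating A's and B's payoffs gives −6q + 5 = 6q + 1 ⇒ q = 1/3.

1/3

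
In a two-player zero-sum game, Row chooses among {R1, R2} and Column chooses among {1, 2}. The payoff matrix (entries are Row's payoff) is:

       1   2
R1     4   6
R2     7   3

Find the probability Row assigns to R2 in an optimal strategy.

1/3

Row minima: R1 → 4, R2 → 3; maximin = 4.
Column maxima: 1 → 7, 2 → 6; minimax = 6.
4 ≠ 6, so there is no saddle point; optimal play is mixed.
Let Row play R1 with probability p. Expected payoff against 1: 4p + 7(1−p) = −3p + 7; against 2: 6p + 3(1−p) = 3p + 3.
Setting these equal: −3p + 7 = 3p + 3 ⇒ −6p = -4 ⇒ p = 2/3, and the value is (-3)·(2/3) + 7 = 5.
For Column: with q = P(1), equating R1's and R2's payoffs gives −2q + 6 = 4q + 3 ⇒ q = 1/2.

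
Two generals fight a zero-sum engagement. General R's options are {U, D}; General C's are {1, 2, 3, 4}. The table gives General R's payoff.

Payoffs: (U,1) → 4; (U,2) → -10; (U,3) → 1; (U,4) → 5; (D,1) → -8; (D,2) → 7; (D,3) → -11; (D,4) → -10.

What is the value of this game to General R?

-103/29

Row minima: U → -10, D → -11; maximin = -10.
Column maxima: 1 → 4, 2 → 7, 3 → 1, 4 → 5; minimax = 1.
-10 ≠ 1, so there is no saddle point; optimal play is mixed.
1 is strictly dominated by 3 (it gives General R strictly more in every row), so General C never plays it.
4 is strictly dominated by 3 (it gives General R strictly more in every row), so General C never plays it.
On the remaining 2×2 (U, D vs 2, 3):
Let General R play U with probability p. Expected payoff against 2: (-10)p + 7(1−p) = −17p + 7; against 3: 1p + (-11)(1−p) = 12p − 11.
Setting these equal: −17p + 7 = 12p − 11 ⇒ −29p = -18 ⇒ p = 18/29, and the value is (-17)·(18/29) + 7 = -103/29.
For General C: with q = P(2), equating U's and D's payoffs gives −11q + 1 = 18q − 11 ⇒ q = 12/29.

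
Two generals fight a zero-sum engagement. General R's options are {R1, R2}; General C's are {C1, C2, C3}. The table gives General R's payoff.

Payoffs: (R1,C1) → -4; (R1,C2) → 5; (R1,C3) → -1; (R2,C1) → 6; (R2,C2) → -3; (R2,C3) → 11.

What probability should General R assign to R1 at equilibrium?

Row minima: R1 → -4, R2 → -3; maximin = -3.
Column maxima: C1 → 6, C2 → 5, C3 → 11; minimax = 5.
-3 ≠ 5, so there is no saddle point; optimal play is mixed.
C3 is strictly dominated by C1 (it gives General R strictly more in every row), so General C never plays it.
On the remaining 2×2 (R1, R2 vs C1, C2):
Let General R play R1 with probability p. Expected payoff against C1: (-4)p + 6(1−p) = −10p + 6; against C2: 5p + (-3)(1−p) = 8p − 3.
Setting these equal: −10p + 6 = 8p − 3 ⇒ −18p = -9 ⇒ p = 1/2, and the value is (-10)·(1/2) + 6 = 1.
For General C: with q = P(C1), equating R1's and R2's payoffs gives −9q + 5 = 9q − 3 ⇒ q = 4/9.

1/2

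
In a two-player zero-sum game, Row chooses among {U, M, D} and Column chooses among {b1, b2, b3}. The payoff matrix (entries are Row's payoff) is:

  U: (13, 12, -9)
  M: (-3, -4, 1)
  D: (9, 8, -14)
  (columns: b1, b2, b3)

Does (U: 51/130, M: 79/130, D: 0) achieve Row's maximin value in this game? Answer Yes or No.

No

Against b1 this mix gives (51/130)·13 + (79/130)·(-3) = 213/65.
Against b2 this mix gives (51/130)·12 + (79/130)·(-4) = 148/65.
Against b3 this mix gives (51/130)·(-9) + (79/130)·1 = -38/13.
Column will play b3, holding Row to -38/13. Shifting weight toward the row that does better against b3 would raise this floor (the equalizing mix achieves -12/13 against both b3 and b2), so the proposed strategy is not optimal.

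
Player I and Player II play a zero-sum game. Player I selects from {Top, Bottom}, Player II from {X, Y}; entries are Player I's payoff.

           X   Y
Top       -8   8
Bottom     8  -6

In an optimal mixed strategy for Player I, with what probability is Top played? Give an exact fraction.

Row minima: Top → -8, Bottom → -6; maximin = -6.
Column maxima: X → 8, Y → 8; minimax = 8.
-6 ≠ 8, so there is no saddle point; optimal play is mixed.
Let Player I play Top with probability p. Expected payoff against X: (-8)p + 8(1−p) = −16p + 8; against Y: 8p + (-6)(1−p) = 14p − 6.
Setting these equal: −16p + 8 = 14p − 6 ⇒ −30p = -14 ⇒ p = 7/15, and the value is (-16)·(7/15) + 8 = 8/15.
For Player II: with q = P(X), equating Top's and Bottom's payoffs gives −16q + 8 = 14q − 6 ⇒ q = 7/15.

7/15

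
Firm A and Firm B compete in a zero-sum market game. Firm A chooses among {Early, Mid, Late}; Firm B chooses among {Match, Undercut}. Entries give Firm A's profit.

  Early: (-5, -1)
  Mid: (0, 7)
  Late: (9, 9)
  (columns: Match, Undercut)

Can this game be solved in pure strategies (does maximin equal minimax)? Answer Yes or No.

Row minima: Early → -5, Mid → 0, Late → 9; maximin = 9.
Column maxima: Match → 9, Undercut → 9; minimax = 9.
maximin = minimax = 9, so a saddle point exists.

Yes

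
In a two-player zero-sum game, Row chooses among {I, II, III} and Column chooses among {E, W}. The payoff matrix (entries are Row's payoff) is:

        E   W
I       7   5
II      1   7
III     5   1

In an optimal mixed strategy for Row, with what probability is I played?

3/4

Row minima: I → 5, II → 1, III → 1; maximin = 5.
Column maxima: E → 7, W → 7; minimax = 7.
5 ≠ 7, so there is no saddle point; optimal play is mixed.
III is strictly dominated by I, so Row never plays it.
On the remaining 2×2 (I, II vs E, W):
Let Row play I with probability p. Expected payoff against E: 7p + 1(1−p) = 6p + 1; against W: 5p + 7(1−p) = −2p + 7.
Setting these equal: 6p + 1 = −2p + 7 ⇒ 8p = 6 ⇒ p = 3/4, and the value is (6)·(3/4) + 1 = 11/2.
For Column: with q = P(E), equating I's and II's payoffs gives 2q + 5 = −6q + 7 ⇒ q = 1/4.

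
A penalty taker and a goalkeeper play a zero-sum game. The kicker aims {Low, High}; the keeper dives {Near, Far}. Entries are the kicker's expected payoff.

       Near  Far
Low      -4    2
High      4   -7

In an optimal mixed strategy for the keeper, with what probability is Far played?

Row minima: Low → -4, High → -7; maximin = -4.
Column maxima: Near → 4, Far → 2; minimax = 2.
-4 ≠ 2, so there is no saddle point; optimal play is mixed.
Let the kicker play Low with probability p. Expected payoff against Near: (-4)p + 4(1−p) = −8p + 4; against Far: 2p + (-7)(1−p) = 9p − 7.
Setting these equal: −8p + 4 = 9p − 7 ⇒ −17p = -11 ⇒ p = 11/17, and the value is (-8)·(11/17) + 4 = -20/17.
For the keeper: with q = P(Near), equating Low's and High's payoffs gives −6q + 2 = 11q − 7 ⇒ q = 9/17.

8/17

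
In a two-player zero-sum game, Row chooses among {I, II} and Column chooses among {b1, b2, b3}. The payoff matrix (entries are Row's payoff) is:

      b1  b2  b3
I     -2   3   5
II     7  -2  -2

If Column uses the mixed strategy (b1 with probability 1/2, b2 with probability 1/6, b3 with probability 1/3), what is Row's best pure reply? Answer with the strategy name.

II

Expected payoff of I: (1/2)·(-2) + (1/6)·3 + (1/3)·5 = 7/6.
Expected payoff of II: (1/2)·7 + (1/6)·(-2) + (1/3)·(-2) = 5/2.
The largest is 5/2, so Row's best response is II.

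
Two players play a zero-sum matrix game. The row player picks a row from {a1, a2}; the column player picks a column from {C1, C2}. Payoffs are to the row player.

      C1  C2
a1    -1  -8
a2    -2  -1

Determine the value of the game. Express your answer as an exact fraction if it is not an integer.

Row minima: a1 → -8, a2 → -2; maximin = -2.
Column maxima: C1 → -1, C2 → -1; minimax = -1.
-2 ≠ -1, so there is no saddle point; optimal play is mixed.
Let the row player play a1 with probability p. Expected payoff against C1: (-1)p + (-2)(1−p) = p − 2; against C2: (-8)p + (-1)(1−p) = −7p − 1.
Setting these equal: p − 2 = −7p − 1 ⇒ 8p = 1 ⇒ p = 1/8, and the value is (1)·(1/8) − 2 = -15/8.
For the column player: with q = P(C1), equating a1's and a2's payoffs gives 7q − 8 = −q − 1 ⇒ q = 7/8.

-15/8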